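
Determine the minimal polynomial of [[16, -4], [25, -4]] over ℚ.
m_A(x) = (x - 6)^2

The characteristic polynomial factors as (x - 6)^2. The minimal polynomial is ∏(x - λ)^{k_λ} where k_λ is the size of the largest Jordan block at λ.

For λ = 6: rank(A - 6I) = 1, and the largest Jordan block has size 2 (the smallest k with rank((A - 6I)^k) = rank((A - 6I)^(k+1))).

So m_A(x) = (x - 6)^2.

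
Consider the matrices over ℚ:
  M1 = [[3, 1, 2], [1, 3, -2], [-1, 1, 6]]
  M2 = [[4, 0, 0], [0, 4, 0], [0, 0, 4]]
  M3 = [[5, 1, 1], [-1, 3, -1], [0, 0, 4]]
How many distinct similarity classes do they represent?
Characteristic polynomials: χ_{M1} = (x - 4)^3, χ_{M2} = (x - 4)^3, χ_{M3} = (x - 4)^3.

{M1, M3}: invariant factors x - 4, (x - 4)^2.

{M2}: invariant factors x - 4, x - 4, x - 4.

Matrices are similar if and only if their invariant-factor lists agree; the partition into similarity classes is {M1, M3}, {M2}.

2 classes: {M1, M3}, {M2}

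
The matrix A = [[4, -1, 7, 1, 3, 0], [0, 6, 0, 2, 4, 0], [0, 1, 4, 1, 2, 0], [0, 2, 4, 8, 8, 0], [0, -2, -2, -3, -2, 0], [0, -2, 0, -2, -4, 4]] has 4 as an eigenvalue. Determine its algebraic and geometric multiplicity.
algebraic multiplicity 6, geometric multiplicity 3

The characteristic polynomial is (x - 4)^6, so the factor x - 4 appears with exponent 6: the algebraic multiplicity is 6.

rank(A - 4I) = 3, so the eigenspace has dimension 6 - 3 = 3: the geometric multiplicity is 3.

Since 3 < 6, A is not diagonalizable.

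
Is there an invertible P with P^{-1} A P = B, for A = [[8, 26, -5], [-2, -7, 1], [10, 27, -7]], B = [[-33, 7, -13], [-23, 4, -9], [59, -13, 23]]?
Yes.

Two matrices over a field are similar if and only if they have the same invariant factors.

Both A and B have characteristic polynomial (x + 2)^3 and minimal polynomial (x + 2)^3. Computing further, both have invariant factors (x + 2)^3. Hence A and B are similar.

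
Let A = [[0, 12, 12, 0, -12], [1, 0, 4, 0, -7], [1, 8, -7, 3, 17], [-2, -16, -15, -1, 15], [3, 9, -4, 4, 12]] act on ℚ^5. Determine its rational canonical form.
The invariant factors of A (the non-unit diagonal entries of the Smith normal form of xI - A over ℚ[x]) are (x - 3)(x - 1)(x^3 + 4x + 4), each dividing the next. The characteristic polynomial is their product, (x - 3)(x - 1)(x^3 + 4x + 4).

The rational canonical form is the block-diagonal matrix of companion matrices C(f_i):
R = [[0, 0, 0, 0, -12], [1, 0, 0, 0, 4], [0, 1, 0, 0, 12], [0, 0, 1, 0, -7], [0, 0, 0, 1, 4]].

Note the characteristic polynomial does not split into linear factors over ℚ, so A has no Jordan form over ℚ; the rational canonical form exists over any field.

R = [[0, 0, 0, 0, -12], [1, 0, 0, 0, 4], [0, 1, 0, 0, 12], [0, 0, 1, 0, -7], [0, 0, 0, 1, 4]]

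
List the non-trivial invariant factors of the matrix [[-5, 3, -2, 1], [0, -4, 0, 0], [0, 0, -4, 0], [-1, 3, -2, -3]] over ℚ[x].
x + 4, x + 4, (x + 4)^2

The Jordan structure of A has elementary divisors (x + 4)^2, (x + 4), (x + 4). Arranging the block sizes at each eigenvalue in decreasing order and taking row products gives the invariant factors.

Invariant factors (smallest first, each dividing the next): x + 4, x + 4, (x + 4)^2.

Check: the last factor (x + 4)^2 is the minimal polynomial, and the product (x + 4)^4 is the characteristic polynomial.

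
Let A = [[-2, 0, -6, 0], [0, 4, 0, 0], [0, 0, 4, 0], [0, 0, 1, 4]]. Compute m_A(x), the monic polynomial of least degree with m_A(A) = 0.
m_A(x) = (x - 4)^2(x + 2)

The characteristic polynomial factors as (x - 4)^3(x + 2). The minimal polynomial is ∏(x - λ)^{k_λ} where k_λ is the size of the largest Jordan block at λ.

For λ = -2: rank(A + 2I) = 3, and the largest Jordan block has size 1 (the smallest k with rank((A + 2I)^k) = rank((A + 2I)^(k+1))).
For λ = 4: rank(A - 4I) = 2, and the largest Jordan block has size 2 (the smallest k with rank((A - 4I)^k) = rank((A - 4I)^(k+1))).

So m_A(x) = (x - 4)^2(x + 2).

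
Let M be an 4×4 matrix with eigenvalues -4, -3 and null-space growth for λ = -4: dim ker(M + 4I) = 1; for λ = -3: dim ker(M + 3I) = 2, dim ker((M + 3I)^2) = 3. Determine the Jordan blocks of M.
Jordan blocks: (-4, 1), (-3, 2), (-3, 1)

λ = -4: successive nullity increments [1] count blocks of size ≥ k; block sizes are [1].
λ = -3: successive nullity increments [2, 1] count blocks of size ≥ k; block sizes are [2, 1].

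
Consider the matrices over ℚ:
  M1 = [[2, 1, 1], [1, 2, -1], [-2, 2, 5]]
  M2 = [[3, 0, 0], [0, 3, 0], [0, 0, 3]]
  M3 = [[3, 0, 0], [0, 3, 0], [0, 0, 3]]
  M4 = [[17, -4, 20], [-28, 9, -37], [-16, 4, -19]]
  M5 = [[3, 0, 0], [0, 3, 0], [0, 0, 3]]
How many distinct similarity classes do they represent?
Characteristic polynomials: χ_{M1} = (x - 3)^3, χ_{M2} = (x - 3)^3, χ_{M3} = (x - 3)^3, χ_{M4} = (x - 3)^2(x - 1), χ_{M5} = (x - 3)^3.

{M1}: invariant factors x - 3, (x - 3)^2.

{M2, M3, M5}: invariant factors x - 3, x - 3, x - 3.

{M4}: invariant factors (x - 3)^2(x - 1).

Matrices are similar if and only if their invariant-factor lists agree; the partition into similarity classes is {M1}, {M2, M3, M5}, {M4}.

3 classes: {M1}, {M2, M3, M5}, {M4}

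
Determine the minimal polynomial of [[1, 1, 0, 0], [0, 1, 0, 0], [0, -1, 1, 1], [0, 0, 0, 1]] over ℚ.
The characteristic polynomial factors as (x - 1)^4. The minimal polynomial is ∏(x - λ)^{k_λ} where k_λ is the size of the largest Jordan block at λ.

For λ = 1: rank(A - I) = 2, and the largest Jordan block has size 2 (the smallest k with rank((A - I)^k) = rank((A - I)^(k+1))).

So m_A(x) = (x - 1)^2.

m_A(x) = (x - 1)^2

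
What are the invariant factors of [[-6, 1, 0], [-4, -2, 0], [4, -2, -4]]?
x + 4, (x + 4)^2

The Jordan structure of A has elementary divisors (x + 4)^2, (x + 4). Arranging the block sizes at each eigenvalue in decreasing order and taking row products gives the invariant factors.

Invariant factors (smallest first, each dividing the next): x + 4, (x + 4)^2.

Check: the last factor (x + 4)^2 is the minimal polynomial, and the product (x + 4)^3 is the characteristic polynomial.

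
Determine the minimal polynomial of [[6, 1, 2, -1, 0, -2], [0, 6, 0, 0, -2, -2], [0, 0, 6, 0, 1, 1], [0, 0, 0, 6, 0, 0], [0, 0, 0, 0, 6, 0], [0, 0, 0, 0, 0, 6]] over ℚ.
m_A(x) = (x - 6)^2

The characteristic polynomial factors as (x - 6)^6. The minimal polynomial is ∏(x - λ)^{k_λ} where k_λ is the size of the largest Jordan block at λ.

For λ = 6: rank(A - 6I) = 2, and the largest Jordan block has size 2 (the smallest k with rank((A - 6I)^k) = rank((A - 6I)^(k+1))).

So m_A(x) = (x - 6)^2.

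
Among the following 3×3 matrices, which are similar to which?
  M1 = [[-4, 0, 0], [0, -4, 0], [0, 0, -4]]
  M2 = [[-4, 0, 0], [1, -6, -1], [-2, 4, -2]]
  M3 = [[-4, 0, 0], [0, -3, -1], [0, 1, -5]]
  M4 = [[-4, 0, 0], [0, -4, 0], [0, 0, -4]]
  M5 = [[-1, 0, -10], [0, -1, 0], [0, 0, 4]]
Characteristic polynomials: χ_{M1} = (x + 4)^3, χ_{M2} = (x + 4)^3, χ_{M3} = (x + 4)^3, χ_{M4} = (x + 4)^3, χ_{M5} = (x - 4)(x + 1)^2.

{M1, M4}: invariant factors x + 4, x + 4, x + 4.

{M2, M3}: invariant factors x + 4, (x + 4)^2.

{M5}: invariant factors x + 1, (x - 4)(x + 1).

Matrices are similar if and only if their invariant-factor lists agree; the partition into similarity classes is {M1, M4}, {M2, M3}, {M5}.

3 classes: {M1, M4}, {M2, M3}, {M5}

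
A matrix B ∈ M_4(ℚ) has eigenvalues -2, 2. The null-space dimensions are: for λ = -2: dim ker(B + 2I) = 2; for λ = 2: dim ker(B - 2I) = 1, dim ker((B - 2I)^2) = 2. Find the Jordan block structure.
Jordan blocks: (-2, 1), (-2, 1), (2, 2)

λ = -2: successive nullity increments [2] count blocks of size ≥ k; block sizes are [1, 1].
λ = 2: successive nullity increments [1, 1] count blocks of size ≥ k; block sizes are [2].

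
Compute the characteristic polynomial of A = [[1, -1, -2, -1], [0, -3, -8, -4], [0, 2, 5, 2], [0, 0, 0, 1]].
xI - A = [[x - 1, 1, 2, 1], [0, x + 3, 8, 4], [0, -2, x - 5, -2], [0, 0, 0, x - 1]].

Expanding det(xI - A) along the first row:
det(xI - A) = + (x - 1)·det([[x + 3, 8, 4], [-2, x - 5, -2], [0, 0, x - 1]]) - (1)·det([[0, 8, 4], [0, x - 5, -2], [0, 0, x - 1]]) + (2)·det([[0, x + 3, 4], [0, -2, -2], [0, 0, x - 1]]) - (1)·det([[0, x + 3, 8], [0, -2, x - 5], [0, 0, 0]]).

Evaluating gives χ_A(x) = x^4 - 4x^3 + 6x^2 - 4x + 1 = (x - 1)^4.

χ_A(x) = (x - 1)^4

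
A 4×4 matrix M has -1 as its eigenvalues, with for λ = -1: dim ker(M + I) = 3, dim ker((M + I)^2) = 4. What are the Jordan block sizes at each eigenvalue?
λ = -1: successive nullity increments [3, 1] count blocks of size ≥ k; block sizes are [2, 1, 1].

Jordan blocks: (-1, 2), (-1, 1), (-1, 1)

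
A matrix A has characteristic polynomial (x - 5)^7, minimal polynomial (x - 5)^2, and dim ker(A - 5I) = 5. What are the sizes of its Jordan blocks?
Jordan blocks: (5, 2), (5, 2), (5, 1), (5, 1), (5, 1)

λ = 5: algebraic multiplicity 7 (exponent in χ_A), largest block size 2 (exponent in m_A), 5 blocks (geometric multiplicity). These force block sizes [2, 2, 1, 1, 1].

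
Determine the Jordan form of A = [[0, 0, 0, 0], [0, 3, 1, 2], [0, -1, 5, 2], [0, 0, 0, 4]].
J = [[0, 0, 0, 0], [0, 4, 1, 0], [0, 0, 4, 0], [0, 0, 0, 4]]

The characteristic polynomial is det(xI - A) = x(x - 4)^3, so the eigenvalues are 0 (algebraic multiplicity 1), 4 (algebraic multiplicity 3).

For λ = 0: algebraic multiplicity 1 gives one 1×1 block.

For λ = 4: rank(A - 4I) = 2, rank((A - 4I)^2) = 1. The eigenspace has dimension 4 - 2 = 2, so there are 2 Jordan blocks; the rank sequence gives block sizes [2, 1].

Assembling the blocks gives the Jordan form J above.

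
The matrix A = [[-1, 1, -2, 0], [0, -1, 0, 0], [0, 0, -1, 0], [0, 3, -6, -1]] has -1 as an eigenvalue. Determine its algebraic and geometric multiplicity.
algebraic multiplicity 4, geometric multiplicity 3

The characteristic polynomial is (x + 1)^4, so the factor x + 1 appears with exponent 4: the algebraic multiplicity is 4.

rank(A + I) = 1, so the eigenspace has dimension 4 - 1 = 3: the geometric multiplicity is 3.

Since 3 < 4, A is not diagonalizable.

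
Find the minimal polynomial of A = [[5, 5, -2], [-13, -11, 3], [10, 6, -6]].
The characteristic polynomial factors as (x + 4)^3. The minimal polynomial is ∏(x - λ)^{k_λ} where k_λ is the size of the largest Jordan block at λ.

For λ = -4: rank(A + 4I) = 2, and the largest Jordan block has size 3 (the smallest k with rank((A + 4I)^k) = rank((A + 4I)^(k+1))).

So m_A(x) = (x + 4)^3.

m_A(x) = (x + 4)^3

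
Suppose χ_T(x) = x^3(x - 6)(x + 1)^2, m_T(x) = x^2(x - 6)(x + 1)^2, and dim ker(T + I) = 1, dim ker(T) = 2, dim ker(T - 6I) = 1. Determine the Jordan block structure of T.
λ = -1: algebraic multiplicity 2 (exponent in χ_T), largest block size 2 (exponent in m_T), 1 block (geometric multiplicity). This forces block sizes [2].
λ = 0: algebraic multiplicity 3 (exponent in χ_T), largest block size 2 (exponent in m_T), 2 blocks (geometric multiplicity). These force block sizes [2, 1].
λ = 6: algebraic multiplicity 1 (exponent in χ_T), largest block size 1 (exponent in m_T), 1 block (geometric multiplicity). This forces block sizes [1].

Jordan blocks: (-1, 2), (0, 2), (0, 1), (6, 1)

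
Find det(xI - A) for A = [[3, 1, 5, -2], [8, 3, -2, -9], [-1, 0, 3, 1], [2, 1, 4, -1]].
xI - A = [[x - 3, -1, -5, 2], [-8, x - 3, 2, 9], [1, 0, x - 3, -1], [-2, -1, -4, x + 1]].

Expanding det(xI - A) along the first row:
det(xI - A) = + (x - 3)·det([[x - 3, 2, 9], [0, x - 3, -1], [-1, -4, x + 1]]) - (-1)·det([[-8, 2, 9], [1, x - 3, -1], [-2, -4, x + 1]]) + (-5)·det([[-8, x - 3, 9], [1, 0, -1], [-2, -1, x + 1]]) - (2)·det([[-8, x - 3, 2], [1, 0, x - 3], [-2, -1, -4]]).

Evaluating gives χ_A(x) = x^4 - 8x^3 + 24x^2 - 32x + 16 = (x - 2)^4.

χ_A(x) = (x - 2)^4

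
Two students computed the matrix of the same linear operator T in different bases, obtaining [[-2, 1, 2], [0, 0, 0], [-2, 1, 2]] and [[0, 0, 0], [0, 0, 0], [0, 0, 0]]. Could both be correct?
Both have characteristic polynomial x^3, but the minimal polynomial of A is x^2 while the minimal polynomial of B is x. The minimal polynomial is a similarity invariant, so A and B are not similar.

No.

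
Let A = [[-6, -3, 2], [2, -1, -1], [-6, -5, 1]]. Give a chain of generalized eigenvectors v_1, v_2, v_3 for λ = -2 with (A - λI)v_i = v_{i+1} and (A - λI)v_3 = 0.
We seek v_1 ∈ ker((A + 2I)^3) \ ker((A + 2I)^2), then set v_{i+1} = (A + 2I) v_i.

One such chain is v_1 = [[2, 0, 3]]^T, v_2 = [[-2, 1, -3]]^T, v_3 = [[-1, 0, -2]]^T. Check: (A + 2I) v_3 = [[0, 0, 0]]^T = 0.

v_1 = [[2, 0, 3]]^T, v_2 = [[-2, 1, -3]]^T, v_3 = [[-1, 0, -2]]^T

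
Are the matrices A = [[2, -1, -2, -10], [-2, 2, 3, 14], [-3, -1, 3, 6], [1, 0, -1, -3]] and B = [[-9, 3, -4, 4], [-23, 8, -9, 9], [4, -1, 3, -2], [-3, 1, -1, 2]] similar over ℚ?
Two matrices over a field are similar if and only if they have the same invariant factors.

Both A and B have characteristic polynomial (x - 1)^4 and minimal polynomial (x - 1)^3. Computing further, both have invariant factors x - 1, (x - 1)^3. Hence A and B are similar.

Yes.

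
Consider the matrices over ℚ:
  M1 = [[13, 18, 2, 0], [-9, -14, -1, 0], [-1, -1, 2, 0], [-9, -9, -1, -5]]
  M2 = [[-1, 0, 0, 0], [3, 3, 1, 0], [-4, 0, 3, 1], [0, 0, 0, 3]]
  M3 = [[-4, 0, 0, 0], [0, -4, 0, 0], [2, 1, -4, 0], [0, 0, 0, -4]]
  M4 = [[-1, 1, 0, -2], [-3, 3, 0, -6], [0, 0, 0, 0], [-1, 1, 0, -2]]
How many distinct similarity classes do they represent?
Characteristic polynomials: χ_{M1} = (x - 3)^2(x + 5)^2, χ_{M2} = (x - 3)^3(x + 1), χ_{M3} = (x + 4)^4, χ_{M4} = x^4.

{M1}: invariant factors x + 5, (x - 3)^2(x + 5).

{M2}: invariant factors (x - 3)^3(x + 1).

{M3}: invariant factors x + 4, x + 4, (x + 4)^2.

{M4}: invariant factors x, x, x^2.

Matrices are similar if and only if their invariant-factor lists agree; the partition into similarity classes is {M1}, {M2}, {M3}, {M4}.

4 classes: {M1}, {M2}, {M3}, {M4}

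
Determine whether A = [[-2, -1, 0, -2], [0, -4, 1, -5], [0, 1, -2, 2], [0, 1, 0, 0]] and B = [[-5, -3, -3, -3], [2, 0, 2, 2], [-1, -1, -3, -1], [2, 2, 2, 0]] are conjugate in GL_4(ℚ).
Both have characteristic polynomial (x + 2)^4, but the minimal polynomial of A is (x + 2)^3 while the minimal polynomial of B is (x + 2)^2. The minimal polynomial is a similarity invariant, so A and B are not similar.

No.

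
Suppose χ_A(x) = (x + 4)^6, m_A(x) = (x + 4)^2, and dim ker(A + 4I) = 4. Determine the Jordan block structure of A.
λ = -4: algebraic multiplicity 6 (exponent in χ_A), largest block size 2 (exponent in m_A), 4 blocks (geometric multiplicity). These force block sizes [2, 2, 1, 1].

Jordan blocks: (-4, 2), (-4, 2), (-4, 1), (-4, 1)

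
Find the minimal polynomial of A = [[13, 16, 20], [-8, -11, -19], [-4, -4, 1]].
m_A(x) = (x - 3)^2(x + 3)

The characteristic polynomial factors as (x - 3)^2(x + 3). The minimal polynomial is ∏(x - λ)^{k_λ} where k_λ is the size of the largest Jordan block at λ.

For λ = -3: rank(A + 3I) = 2, and the largest Jordan block has size 1 (the smallest k with rank((A + 3I)^k) = rank((A + 3I)^(k+1))).
For λ = 3: rank(A - 3I) = 2, and the largest Jordan block has size 2 (the smallest k with rank((A - 3I)^k) = rank((A - 3I)^(k+1))).

So m_A(x) = (x - 3)^2(x + 3).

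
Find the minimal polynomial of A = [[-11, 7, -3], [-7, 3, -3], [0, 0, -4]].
m_A(x) = (x + 4)^2

The characteristic polynomial factors as (x + 4)^3. The minimal polynomial is ∏(x - λ)^{k_λ} where k_λ is the size of the largest Jordan block at λ.

For λ = -4: rank(A + 4I) = 1, and the largest Jordan block has size 2 (the smallest k with rank((A + 4I)^k) = rank((A + 4I)^(k+1))).

So m_A(x) = (x + 4)^2.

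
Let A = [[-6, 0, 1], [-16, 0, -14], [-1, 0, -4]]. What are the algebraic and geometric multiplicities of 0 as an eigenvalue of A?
algebraic multiplicity 1, geometric multiplicity 1

The characteristic polynomial is x(x + 5)^2, so the factor x appears with exponent 1: the algebraic multiplicity is 1.

rank(A) = 2, so the eigenspace has dimension 3 - 2 = 1: the geometric multiplicity is 1.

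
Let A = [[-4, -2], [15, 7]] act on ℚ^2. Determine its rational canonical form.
The invariant factors of A (the non-unit diagonal entries of the Smith normal form of xI - A over ℚ[x]) are (x - 2)(x - 1), each dividing the next. The characteristic polynomial is their product, (x - 2)(x - 1).

The rational canonical form is the block-diagonal matrix of companion matrices C(f_i):
R = [[0, -2], [1, 3]].

R = [[0, -2], [1, 3]]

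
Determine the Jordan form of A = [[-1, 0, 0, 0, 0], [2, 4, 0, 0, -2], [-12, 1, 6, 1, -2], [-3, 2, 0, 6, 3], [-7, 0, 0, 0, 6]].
The characteristic polynomial is det(xI - A) = (x - 6)^3(x - 4)(x + 1), so the eigenvalues are -1 (algebraic multiplicity 1), 4 (algebraic multiplicity 1), 6 (algebraic multiplicity 3).

For λ = -1: algebraic multiplicity 1 gives one 1×1 block.

For λ = 4: algebraic multiplicity 1 gives one 1×1 block.

For λ = 6: rank(A - 6I) = 4, rank((A - 6I)^2) = 3, rank((A - 6I)^3) = 2. The eigenspace has dimension 5 - 4 = 1, so there is 1 Jordan block; the rank sequence gives block sizes [3].

Assembling the blocks gives the Jordan form J above.

J = [[-1, 0, 0, 0, 0], [0, 4, 0, 0, 0], [0, 0, 6, 1, 0], [0, 0, 0, 6, 1], [0, 0, 0, 0, 6]]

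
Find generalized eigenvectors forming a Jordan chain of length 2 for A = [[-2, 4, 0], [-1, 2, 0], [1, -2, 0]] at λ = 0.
v_1 = [[1, 1, -1]]^T, v_2 = [[2, 1, -1]]^T

We seek v_1 ∈ ker(A^2) \ ker(A), then set v_{i+1} = A v_i.

One such chain is v_1 = [[1, 1, -1]]^T, v_2 = [[2, 1, -1]]^T. Check: A v_2 = [[0, 0, 0]]^T = 0.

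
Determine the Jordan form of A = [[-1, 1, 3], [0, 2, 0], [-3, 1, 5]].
J = [[2, 1, 0], [0, 2, 0], [0, 0, 2]]

The characteristic polynomial is det(xI - A) = (x - 2)^3, so the eigenvalues are 2 (algebraic multiplicity 3).

For λ = 2: rank(A - 2I) = 1, rank((A - 2I)^2) = 0. The eigenspace has dimension 3 - 1 = 2, so there are 2 Jordan blocks; the rank sequence gives block sizes [2, 1].

Assembling the blocks gives the Jordan form J above.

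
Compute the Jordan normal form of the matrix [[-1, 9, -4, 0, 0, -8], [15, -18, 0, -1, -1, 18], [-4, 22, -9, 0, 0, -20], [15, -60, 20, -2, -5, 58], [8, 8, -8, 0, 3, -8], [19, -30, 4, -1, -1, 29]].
The characteristic polynomial is det(xI - A) = (x - 3)^2(x + 1)^4, so the eigenvalues are -1 (algebraic multiplicity 4), 3 (algebraic multiplicity 2).

For λ = -1: rank(A + I) = 4, rank((A + I)^2) = 3, rank((A + I)^3) = 2. The eigenspace has dimension 6 - 4 = 2, so there are 2 Jordan blocks; the rank sequence gives block sizes [3, 1].

For λ = 3: rank(A - 3I) = 4. The eigenspace has dimension 6 - 4 = 2, so there are 2 Jordan blocks; the rank sequence gives block sizes [1, 1].

Assembling the blocks gives the Jordan form J above.

J = [[-1, 1, 0, 0, 0, 0], [0, -1, 1, 0, 0, 0], [0, 0, -1, 0, 0, 0], [0, 0, 0, -1, 0, 0], [0, 0, 0, 0, 3, 0], [0, 0, 0, 0, 0, 3]]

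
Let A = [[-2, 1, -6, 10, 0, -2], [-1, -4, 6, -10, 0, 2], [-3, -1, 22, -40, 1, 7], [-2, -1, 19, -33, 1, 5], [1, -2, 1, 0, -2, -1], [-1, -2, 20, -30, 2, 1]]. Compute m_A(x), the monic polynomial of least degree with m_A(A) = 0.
The characteristic polynomial factors as (x + 3)^6. The minimal polynomial is ∏(x - λ)^{k_λ} where k_λ is the size of the largest Jordan block at λ.

For λ = -3: rank(A + 3I) = 3, and the largest Jordan block has size 3 (the smallest k with rank((A + 3I)^k) = rank((A + 3I)^(k+1))).

So m_A(x) = (x + 3)^3.

m_A(x) = (x + 3)^3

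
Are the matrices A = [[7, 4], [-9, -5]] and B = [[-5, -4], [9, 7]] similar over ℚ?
Two matrices over a field are similar if and only if they have the same invariant factors.

Both A and B have characteristic polynomial (x - 1)^2 and minimal polynomial (x - 1)^2. Computing further, both have invariant factors (x - 1)^2. Hence A and B are similar.

Yes.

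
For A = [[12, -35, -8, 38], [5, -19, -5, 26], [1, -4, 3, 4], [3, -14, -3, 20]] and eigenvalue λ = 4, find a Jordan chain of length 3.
We seek v_1 ∈ ker((A - 4I)^3) \ ker((A - 4I)^2), then set v_{i+1} = (A - 4I) v_i.

One such chain is v_1 = [[0, 0, 1, 0]]^T, v_2 = [[-8, -5, -1, -3]]^T, v_3 = [[5, 2, 1, 1]]^T. Check: (A - 4I) v_3 = [[0, 0, 0, 0]]^T = 0.

v_1 = [[0, 0, 1, 0]]^T, v_2 = [[-8, -5, -1, -3]]^T, v_3 = [[5, 2, 1, 1]]^T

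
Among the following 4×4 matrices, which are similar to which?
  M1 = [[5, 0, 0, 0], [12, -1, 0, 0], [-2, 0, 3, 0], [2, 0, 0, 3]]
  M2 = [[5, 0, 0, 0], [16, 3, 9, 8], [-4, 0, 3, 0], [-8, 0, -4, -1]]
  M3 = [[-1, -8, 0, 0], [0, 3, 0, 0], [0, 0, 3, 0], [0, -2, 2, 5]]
2 classes: {M1, M3}, {M2}

Characteristic polynomials: χ_{M1} = (x - 5)(x - 3)^2(x + 1), χ_{M2} = (x - 5)(x - 3)^2(x + 1), χ_{M3} = (x - 5)(x - 3)^2(x + 1).

{M1, M3}: invariant factors x - 3, (x - 5)(x - 3)(x + 1).

{M2}: invariant factors (x - 5)(x - 3)^2(x + 1).

Matrices are similar if and only if their invariant-factor lists agree; the partition into similarity classes is {M1, M3}, {M2}.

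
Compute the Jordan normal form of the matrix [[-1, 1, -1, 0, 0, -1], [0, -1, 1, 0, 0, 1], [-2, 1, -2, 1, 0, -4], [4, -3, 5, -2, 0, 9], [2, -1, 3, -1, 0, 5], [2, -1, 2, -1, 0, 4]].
The characteristic polynomial is det(xI - A) = x^4(x + 1)^2, so the eigenvalues are -1 (algebraic multiplicity 2), 0 (algebraic multiplicity 4).

For λ = -1: rank(A + I) = 5, rank((A + I)^2) = 4. The eigenspace has dimension 6 - 5 = 1, so there is 1 Jordan block; the rank sequence gives block sizes [2].

For λ = 0: rank(A) = 4, rank(A^2) = 2. The eigenspace has dimension 6 - 4 = 2, so there are 2 Jordan blocks; the rank sequence gives block sizes [2, 2].

Assembling the blocks gives the Jordan form J above.

J = [[-1, 1, 0, 0, 0, 0], [0, -1, 0, 0, 0, 0], [0, 0, 0, 1, 0, 0], [0, 0, 0, 0, 0, 0], [0, 0, 0, 0, 0, 1], [0, 0, 0, 0, 0, 0]]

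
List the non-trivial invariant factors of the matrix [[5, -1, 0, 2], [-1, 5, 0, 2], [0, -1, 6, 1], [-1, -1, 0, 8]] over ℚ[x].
The Jordan structure of A has elementary divisors (x - 6)^2, (x - 6)^2. Arranging the block sizes at each eigenvalue in decreasing order and taking row products gives the invariant factors.

Invariant factors (smallest first, each dividing the next): (x - 6)^2, (x - 6)^2.

Check: the last factor (x - 6)^2 is the minimal polynomial, and the product (x - 6)^4 is the characteristic polynomial.

(x - 6)^2, (x - 6)^2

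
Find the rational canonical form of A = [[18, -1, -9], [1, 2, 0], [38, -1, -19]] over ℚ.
R = [[0, 0, -10], [1, 0, 1], [0, 1, 1]]

The invariant factors of A (the non-unit diagonal entries of the Smith normal form of xI - A over ℚ[x]) are (x + 2)(x^2 - 3x + 5), each dividing the next. The characteristic polynomial is their product, (x + 2)(x^2 - 3x + 5).

The rational canonical form is the block-diagonal matrix of companion matrices C(f_i):
R = [[0, 0, -10], [1, 0, 1], [0, 1, 1]].

Note the characteristic polynomial does not split into linear factors over ℚ, so A has no Jordan form over ℚ; the rational canonical form exists over any field.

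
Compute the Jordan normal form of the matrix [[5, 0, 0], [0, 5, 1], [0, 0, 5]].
J = [[5, 1, 0], [0, 5, 0], [0, 0, 5]]

The characteristic polynomial is det(xI - A) = (x - 5)^3, so the eigenvalues are 5 (algebraic multiplicity 3).

For λ = 5: rank(A - 5I) = 1, rank((A - 5I)^2) = 0. The eigenspace has dimension 3 - 1 = 2, so there are 2 Jordan blocks; the rank sequence gives block sizes [2, 1].

Assembling the blocks gives the Jordan form J above.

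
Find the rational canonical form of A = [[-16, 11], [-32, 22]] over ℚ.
R = [[0, 0], [1, 6]]

The invariant factors of A (the non-unit diagonal entries of the Smith normal form of xI - A over ℚ[x]) are x(x - 6), each dividing the next. The characteristic polynomial is their product, x(x - 6).

The rational canonical form is the block-diagonal matrix of companion matrices C(f_i):
R = [[0, 0], [1, 6]].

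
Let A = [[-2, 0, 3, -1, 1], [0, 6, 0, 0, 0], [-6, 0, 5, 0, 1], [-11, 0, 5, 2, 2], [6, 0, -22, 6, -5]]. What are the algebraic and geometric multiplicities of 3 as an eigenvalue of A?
The characteristic polynomial is (x - 6)(x - 3)^2(x + 3)^2, so the factor x - 3 appears with exponent 2: the algebraic multiplicity is 2.

rank(A - 3I) = 4, so the eigenspace has dimension 5 - 4 = 1: the geometric multiplicity is 1.

Since 1 < 2, A is not diagonalizable.

algebraic multiplicity 2, geometric multiplicity 1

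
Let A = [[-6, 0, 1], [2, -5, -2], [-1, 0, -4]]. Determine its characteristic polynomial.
χ_A(x) = (x + 5)^3

xI - A = [[x + 6, 0, -1], [-2, x + 5, 2], [1, 0, x + 4]].

Expanding det(xI - A) along the first row:
det(xI - A) = + (x + 6)·det([[x + 5, 2], [0, x + 4]]) - (0)·det([[-2, 2], [1, x + 4]]) + (-1)·det([[-2, x + 5], [1, 0]]).

Evaluating gives χ_A(x) = x^3 + 15x^2 + 75x + 125 = (x + 5)^3.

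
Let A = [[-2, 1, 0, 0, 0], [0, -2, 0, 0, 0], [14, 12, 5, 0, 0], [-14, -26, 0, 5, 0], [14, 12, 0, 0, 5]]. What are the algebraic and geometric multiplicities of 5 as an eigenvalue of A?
algebraic multiplicity 3, geometric multiplicity 3

The characteristic polynomial is (x - 5)^3(x + 2)^2, so the factor x - 5 appears with exponent 3: the algebraic multiplicity is 3.

rank(A - 5I) = 2, so the eigenspace has dimension 5 - 2 = 3: the geometric multiplicity is 3.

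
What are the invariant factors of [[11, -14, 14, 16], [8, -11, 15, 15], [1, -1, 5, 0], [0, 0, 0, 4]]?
(x - 4)^3(x + 3)

The Jordan structure of A has elementary divisors (x + 3), (x - 4)^3. Arranging the block sizes at each eigenvalue in decreasing order and taking row products gives the invariant factors.

Invariant factors (smallest first, each dividing the next): (x - 4)^3(x + 3).

Check: the last factor (x - 4)^3(x + 3) is the minimal polynomial, and the product (x - 4)^3(x + 3) is the characteristic polynomial.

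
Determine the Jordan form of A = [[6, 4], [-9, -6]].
The characteristic polynomial is det(xI - A) = x^2, so the eigenvalues are 0 (algebraic multiplicity 2).

For λ = 0: rank(A) = 1, rank(A^2) = 0. The eigenspace has dimension 2 - 1 = 1, so there is 1 Jordan block; the rank sequence gives block sizes [2].

Assembling the blocks gives the Jordan form J above.

J = [[0, 1], [0, 0]]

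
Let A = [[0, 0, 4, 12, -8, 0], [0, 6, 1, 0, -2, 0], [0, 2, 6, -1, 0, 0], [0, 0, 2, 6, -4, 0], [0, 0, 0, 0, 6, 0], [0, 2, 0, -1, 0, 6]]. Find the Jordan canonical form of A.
The characteristic polynomial is det(xI - A) = x(x - 6)^5, so the eigenvalues are 0 (algebraic multiplicity 1), 6 (algebraic multiplicity 5).

For λ = 0: algebraic multiplicity 1 gives one 1×1 block.

For λ = 6: rank(A - 6I) = 3, rank((A - 6I)^2) = 2, rank((A - 6I)^3) = 1. The eigenspace has dimension 6 - 3 = 3, so there are 3 Jordan blocks; the rank sequence gives block sizes [3, 1, 1].

Assembling the blocks gives the Jordan form J above.

J = [[0, 0, 0, 0, 0, 0], [0, 6, 1, 0, 0, 0], [0, 0, 6, 1, 0, 0], [0, 0, 0, 6, 0, 0], [0, 0, 0, 0, 6, 0], [0, 0, 0, 0, 0, 6]]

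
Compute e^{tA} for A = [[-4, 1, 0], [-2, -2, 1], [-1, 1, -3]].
e^{tA} = [[(-t^2/2 - t + 1)*e^{-3*t}, t*e^{-3*t}, t^2*e^{-3*t}/2], [t*(-t - 4)*e^{-3*t}/2, (t + 1)*e^{-3*t}, t*(t + 2)*e^{-3*t}/2], [t*(-t - 2)*e^{-3*t}/2, t*e^{-3*t}, (t^2 + 2)*e^{-3*t}/2]]

A has Jordan form J = [[-3, 1, 0], [0, -3, 1], [0, 0, -3]] with A = PJP^{-1}, so e^{tA} = P e^{tJ} P^{-1}.

For a Jordan block J_k(λ), e^{tJ_k(λ)} = e^{λt} · (I + tN + t^2 N^2/2! + ... + t^{k-1} N^{k-1}/(k-1)!) where N is the nilpotent superdiagonal part.

Assembling the blocks and conjugating back gives the entries of e^{tA} as shown above.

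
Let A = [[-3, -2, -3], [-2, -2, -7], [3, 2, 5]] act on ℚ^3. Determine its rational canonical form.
R = [[0, 0, 4], [1, 0, 0], [0, 1, 0]]

The invariant factors of A (the non-unit diagonal entries of the Smith normal form of xI - A over ℚ[x]) are x^3 - 4, each dividing the next. The characteristic polynomial is their product, x^3 - 4.

The rational canonical form is the block-diagonal matrix of companion matrices C(f_i):
R = [[0, 0, 4], [1, 0, 0], [0, 1, 0]].

Note the characteristic polynomial does not split into linear factors over ℚ, so A has no Jordan form over ℚ; the rational canonical form exists over any field.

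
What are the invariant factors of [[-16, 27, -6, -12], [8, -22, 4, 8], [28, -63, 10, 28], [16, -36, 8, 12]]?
The Jordan structure of A has elementary divisors (x + 4)^2, (x + 4), (x + 4). Arranging the block sizes at each eigenvalue in decreasing order and taking row products gives the invariant factors.

Invariant factors (smallest first, each dividing the next): x + 4, x + 4, (x + 4)^2.

Check: the last factor (x + 4)^2 is the minimal polynomial, and the product (x + 4)^4 is the characteristic polynomial.

x + 4, x + 4, (x + 4)^2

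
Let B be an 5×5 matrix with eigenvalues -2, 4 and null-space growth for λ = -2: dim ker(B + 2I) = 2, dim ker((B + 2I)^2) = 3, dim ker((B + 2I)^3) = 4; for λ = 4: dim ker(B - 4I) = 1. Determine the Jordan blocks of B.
λ = -2: successive nullity increments [2, 1, 1] count blocks of size ≥ k; block sizes are [3, 1].
λ = 4: successive nullity increments [1] count blocks of size ≥ k; block sizes are [1].

Jordan blocks: (-2, 3), (-2, 1), (4, 1)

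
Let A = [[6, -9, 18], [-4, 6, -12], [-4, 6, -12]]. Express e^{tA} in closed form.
e^{tA} = [[6*t + 1, -9*t, 18*t], [-4*t, 6*t + 1, -12*t], [-4*t, 6*t, 1 - 12*t]]

A has Jordan form J = [[0, 1, 0], [0, 0, 0], [0, 0, 0]] with A = PJP^{-1}, so e^{tA} = P e^{tJ} P^{-1}.

For a Jordan block J_k(λ), e^{tJ_k(λ)} = e^{λt} · (I + tN + t^2 N^2/2! + ... + t^{k-1} N^{k-1}/(k-1)!) where N is the nilpotent superdiagonal part.

Assembling the blocks and conjugating back gives the entries of e^{tA} as shown above.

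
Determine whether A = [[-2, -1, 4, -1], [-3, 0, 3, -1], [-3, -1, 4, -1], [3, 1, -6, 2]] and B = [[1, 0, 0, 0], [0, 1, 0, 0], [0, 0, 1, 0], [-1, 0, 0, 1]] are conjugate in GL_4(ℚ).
No.

Both have characteristic polynomial (x - 1)^4, but the minimal polynomial of A is (x - 1)^3 while the minimal polynomial of B is (x - 1)^2. The minimal polynomial is a similarity invariant, so A and B are not similar.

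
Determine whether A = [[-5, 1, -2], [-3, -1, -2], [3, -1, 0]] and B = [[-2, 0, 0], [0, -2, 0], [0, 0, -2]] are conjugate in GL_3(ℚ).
No.

Both have characteristic polynomial (x + 2)^3, but the minimal polynomial of A is (x + 2)^2 while the minimal polynomial of B is x + 2. The minimal polynomial is a similarity invariant, so A and B are not similar.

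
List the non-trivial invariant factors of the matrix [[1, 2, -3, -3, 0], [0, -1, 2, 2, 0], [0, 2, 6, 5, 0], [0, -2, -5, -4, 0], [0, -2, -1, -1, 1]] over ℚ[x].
x - 1, x - 1, (x - 1)^2(x + 1)

The Jordan structure of A has elementary divisors (x + 1), (x - 1)^2, (x - 1), (x - 1). Arranging the block sizes at each eigenvalue in decreasing order and taking row products gives the invariant factors.

Invariant factors (smallest first, each dividing the next): x - 1, x - 1, (x - 1)^2(x + 1).

Check: the last factor (x - 1)^2(x + 1) is the minimal polynomial, and the product (x - 1)^4(x + 1) is the characteristic polynomial.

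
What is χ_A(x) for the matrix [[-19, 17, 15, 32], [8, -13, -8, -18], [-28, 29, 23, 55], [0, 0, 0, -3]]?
χ_A(x) = (x + 3)^4

xI - A = [[x + 19, -17, -15, -32], [-8, x + 13, 8, 18], [28, -29, x - 23, -55], [0, 0, 0, x + 3]].

Expanding det(xI - A) along the first row:
det(xI - A) = + (x + 19)·det([[x + 13, 8, 18], [-29, x - 23, -55], [0, 0, x + 3]]) - (-17)·det([[-8, 8, 18], [28, x - 23, -55], [0, 0, x + 3]]) + (-15)·det([[-8, x + 13, 18], [28, -29, -55], [0, 0, x + 3]]) - (-32)·det([[-8, x + 13, 8], [28, -29, x - 23], [0, 0, 0]]).

Evaluating gives χ_A(x) = x^4 + 12x^3 + 54x^2 + 108x + 81 = (x + 3)^4.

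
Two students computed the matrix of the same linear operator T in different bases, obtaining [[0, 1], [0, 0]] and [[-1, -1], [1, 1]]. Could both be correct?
Two matrices over a field are similar if and only if they have the same invariant factors.

Both A and B have characteristic polynomial x^2 and minimal polynomial x^2. Computing further, both have invariant factors x^2. Hence A and B are similar.

Yes.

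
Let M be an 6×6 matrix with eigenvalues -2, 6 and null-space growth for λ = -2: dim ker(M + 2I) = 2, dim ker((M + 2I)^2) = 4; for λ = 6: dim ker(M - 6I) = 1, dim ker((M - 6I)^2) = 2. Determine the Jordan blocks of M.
λ = -2: successive nullity increments [2, 2] count blocks of size ≥ k; block sizes are [2, 2].
λ = 6: successive nullity increments [1, 1] count blocks of size ≥ k; block sizes are [2].

Jordan blocks: (-2, 2), (-2, 2), (6, 2)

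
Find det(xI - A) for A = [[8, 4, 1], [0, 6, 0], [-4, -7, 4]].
χ_A(x) = (x - 6)^3

xI - A = [[x - 8, -4, -1], [0, x - 6, 0], [4, 7, x - 4]].

Expanding det(xI - A) along the first row:
det(xI - A) = + (x - 8)·det([[x - 6, 0], [7, x - 4]]) - (-4)·det([[0, 0], [4, x - 4]]) + (-1)·det([[0, x - 6], [4, 7]]).

Evaluating gives χ_A(x) = x^3 - 18x^2 + 108x - 216 = (x - 6)^3.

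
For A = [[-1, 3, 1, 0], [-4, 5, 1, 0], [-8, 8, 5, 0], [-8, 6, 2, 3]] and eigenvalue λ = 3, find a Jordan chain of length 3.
We seek v_1 ∈ ker((A - 3I)^3) \ ker((A - 3I)^2), then set v_{i+1} = (A - 3I) v_i.

One such chain is v_1 = [[-1, -1, -1, -1]]^T, v_2 = [[0, 1, -2, 0]]^T, v_3 = [[1, 0, 4, 2]]^T. Check: (A - 3I) v_3 = [[0, 0, 0, 0]]^T = 0.

v_1 = [[-1, -1, -1, -1]]^T, v_2 = [[0, 1, -2, 0]]^T, v_3 = [[1, 0, 4, 2]]^T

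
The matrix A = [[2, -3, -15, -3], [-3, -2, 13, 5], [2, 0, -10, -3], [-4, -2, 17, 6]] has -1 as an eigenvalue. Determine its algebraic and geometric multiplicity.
The characteristic polynomial is (x + 1)^4, so the factor x + 1 appears with exponent 4: the algebraic multiplicity is 4.

rank(A + I) = 2, so the eigenspace has dimension 4 - 2 = 2: the geometric multiplicity is 2.

Since 2 < 4, A is not diagonalizable.

algebraic multiplicity 4, geometric multiplicity 2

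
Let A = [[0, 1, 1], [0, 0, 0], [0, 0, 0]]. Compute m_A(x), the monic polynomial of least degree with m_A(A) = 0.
m_A(x) = x^2

The characteristic polynomial factors as x^3. The minimal polynomial is ∏(x - λ)^{k_λ} where k_λ is the size of the largest Jordan block at λ.

For λ = 0: rank(A) = 1, and the largest Jordan block has size 2 (the smallest k with rank(A^k) = rank(A^(k+1))).

So m_A(x) = x^2.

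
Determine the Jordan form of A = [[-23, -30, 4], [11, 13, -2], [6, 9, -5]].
J = [[-5, 1, 0], [0, -5, 1], [0, 0, -5]]

The characteristic polynomial is det(xI - A) = (x + 5)^3, so the eigenvalues are -5 (algebraic multiplicity 3).

For λ = -5: rank(A + 5I) = 2, rank((A + 5I)^2) = 1, rank((A + 5I)^3) = 0. The eigenspace has dimension 3 - 2 = 1, so there is 1 Jordan block; the rank sequence gives block sizes [3].

Assembling the blocks gives the Jordan form J above.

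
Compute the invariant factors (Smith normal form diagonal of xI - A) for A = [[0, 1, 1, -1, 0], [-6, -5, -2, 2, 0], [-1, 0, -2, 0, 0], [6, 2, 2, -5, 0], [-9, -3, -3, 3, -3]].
The Jordan structure of A has elementary divisors (x + 3)^3, (x + 3), (x + 3). Arranging the block sizes at each eigenvalue in decreasing order and taking row products gives the invariant factors.

Invariant factors (smallest first, each dividing the next): x + 3, x + 3, (x + 3)^3.

Check: the last factor (x + 3)^3 is the minimal polynomial, and the product (x + 3)^5 is the characteristic polynomial.

x + 3, x + 3, (x + 3)^3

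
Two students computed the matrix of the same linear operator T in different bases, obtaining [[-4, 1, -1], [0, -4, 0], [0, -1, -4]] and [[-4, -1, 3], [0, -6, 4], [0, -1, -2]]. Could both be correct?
Yes.

Two matrices over a field are similar if and only if they have the same invariant factors.

Both A and B have characteristic polynomial (x + 4)^3 and minimal polynomial (x + 4)^3. Computing further, both have invariant factors (x + 4)^3. Hence A and B are similar.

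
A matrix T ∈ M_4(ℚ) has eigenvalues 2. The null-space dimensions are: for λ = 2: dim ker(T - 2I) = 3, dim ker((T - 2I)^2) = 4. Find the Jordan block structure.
Jordan blocks: (2, 2), (2, 1), (2, 1)

λ = 2: successive nullity increments [3, 1] count blocks of size ≥ k; block sizes are [2, 1, 1].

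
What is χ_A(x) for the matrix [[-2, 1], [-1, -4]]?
xI - A = [[x + 2, -1], [1, x + 4]].

Expanding det(xI - A) along the first row:
det(xI - A) = + (x + 2)·det([[x + 4]]) - (-1)·det([[1]]).

Evaluating gives χ_A(x) = x^2 + 6x + 9 = (x + 3)^2.

χ_A(x) = (x + 3)^2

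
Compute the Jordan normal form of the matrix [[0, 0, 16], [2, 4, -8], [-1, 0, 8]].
J = [[4, 1, 0], [0, 4, 0], [0, 0, 4]]

The characteristic polynomial is det(xI - A) = (x - 4)^3, so the eigenvalues are 4 (algebraic multiplicity 3).

For λ = 4: rank(A - 4I) = 1, rank((A - 4I)^2) = 0. The eigenspace has dimension 3 - 1 = 2, so there are 2 Jordan blocks; the rank sequence gives block sizes [2, 1].

Assembling the blocks gives the Jordan form J above.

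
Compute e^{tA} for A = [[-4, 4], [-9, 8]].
A has Jordan form J = [[2, 1], [0, 2]] with A = PJP^{-1}, so e^{tA} = P e^{tJ} P^{-1}.

For a Jordan block J_k(λ), e^{tJ_k(λ)} = e^{λt} · (I + tN + t^2 N^2/2! + ... + t^{k-1} N^{k-1}/(k-1)!) where N is the nilpotent superdiagonal part.

Assembling the blocks and conjugating back gives the entries of e^{tA} as shown above.

e^{tA} = [[(1 - 6*t)*e^{2*t}, 4*t*e^{2*t}], [-9*t*e^{2*t}, (6*t + 1)*e^{2*t}]]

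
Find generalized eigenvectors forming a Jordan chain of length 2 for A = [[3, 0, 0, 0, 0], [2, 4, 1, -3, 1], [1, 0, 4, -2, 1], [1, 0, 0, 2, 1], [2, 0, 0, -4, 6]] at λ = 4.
We seek v_1 ∈ ker((A - 4I)^2) \ ker(A - 4I), then set v_{i+1} = (A - 4I) v_i.

One such chain is v_1 = [[0, 1, 1, 0, 0]]^T, v_2 = [[0, 1, 0, 0, 0]]^T. Check: (A - 4I) v_2 = [[0, 0, 0, 0, 0]]^T = 0.

v_1 = [[0, 1, 1, 0, 0]]^T, v_2 = [[0, 1, 0, 0, 0]]^T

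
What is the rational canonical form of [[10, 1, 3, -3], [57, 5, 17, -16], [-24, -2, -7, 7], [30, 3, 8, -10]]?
The invariant factors of A (the non-unit diagonal entries of the Smith normal form of xI - A over ℚ[x]) are (x + 2)(x^3 - 4x - 1), each dividing the next. The characteristic polynomial is their product, (x + 2)(x^3 - 4x - 1).

The rational canonical form is the block-diagonal matrix of companion matrices C(f_i):
R = [[0, 0, 0, 2], [1, 0, 0, 9], [0, 1, 0, 4], [0, 0, 1, -2]].

Note the characteristic polynomial does not split into linear factors over ℚ, so A has no Jordan form over ℚ; the rational canonical form exists over any field.

R = [[0, 0, 0, 2], [1, 0, 0, 9], [0, 1, 0, 4], [0, 0, 1, -2]]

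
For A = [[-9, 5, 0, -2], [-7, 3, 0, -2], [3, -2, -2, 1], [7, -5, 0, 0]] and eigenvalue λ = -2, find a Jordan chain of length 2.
We seek v_1 ∈ ker((A + 2I)^2) \ ker(A + 2I), then set v_{i+1} = (A + 2I) v_i.

One such chain is v_1 = [[2, 1, 0, -4]]^T, v_2 = [[-1, -1, 0, 1]]^T. Check: (A + 2I) v_2 = [[0, 0, 0, 0]]^T = 0.

v_1 = [[2, 1, 0, -4]]^T, v_2 = [[-1, -1, 0, 1]]^T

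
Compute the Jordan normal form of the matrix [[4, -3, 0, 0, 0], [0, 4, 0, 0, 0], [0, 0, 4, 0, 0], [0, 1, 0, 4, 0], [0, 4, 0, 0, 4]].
J = [[4, 1, 0, 0, 0], [0, 4, 0, 0, 0], [0, 0, 4, 0, 0], [0, 0, 0, 4, 0], [0, 0, 0, 0, 4]]

The characteristic polynomial is det(xI - A) = (x - 4)^5, so the eigenvalues are 4 (algebraic multiplicity 5).

For λ = 4: rank(A - 4I) = 1, rank((A - 4I)^2) = 0. The eigenspace has dimension 5 - 1 = 4, so there are 4 Jordan blocks; the rank sequence gives block sizes [2, 1, 1, 1].

Assembling the blocks gives the Jordan form J above.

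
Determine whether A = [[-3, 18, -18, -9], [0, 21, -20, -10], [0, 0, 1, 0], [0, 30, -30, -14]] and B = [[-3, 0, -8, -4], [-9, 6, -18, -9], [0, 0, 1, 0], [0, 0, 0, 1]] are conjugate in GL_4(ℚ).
Two matrices over a field are similar if and only if they have the same invariant factors.

Both A and B have characteristic polynomial (x - 6)(x - 1)^2(x + 3) and minimal polynomial (x - 6)(x - 1)(x + 3). Computing further, both have invariant factors x - 1, (x - 6)(x - 1)(x + 3). Hence A and B are similar.

Yes.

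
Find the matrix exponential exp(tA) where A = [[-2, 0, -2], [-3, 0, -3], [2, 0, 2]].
A has Jordan form J = [[0, 1, 0], [0, 0, 0], [0, 0, 0]] with A = PJP^{-1}, so e^{tA} = P e^{tJ} P^{-1}.

For a Jordan block J_k(λ), e^{tJ_k(λ)} = e^{λt} · (I + tN + t^2 N^2/2! + ... + t^{k-1} N^{k-1}/(k-1)!) where N is the nilpotent superdiagonal part.

Assembling the blocks and conjugating back gives the entries of e^{tA} as shown above.

e^{tA} = [[1 - 2*t, 0, -2*t], [-3*t, 1, -3*t], [2*t, 0, 2*t + 1]]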